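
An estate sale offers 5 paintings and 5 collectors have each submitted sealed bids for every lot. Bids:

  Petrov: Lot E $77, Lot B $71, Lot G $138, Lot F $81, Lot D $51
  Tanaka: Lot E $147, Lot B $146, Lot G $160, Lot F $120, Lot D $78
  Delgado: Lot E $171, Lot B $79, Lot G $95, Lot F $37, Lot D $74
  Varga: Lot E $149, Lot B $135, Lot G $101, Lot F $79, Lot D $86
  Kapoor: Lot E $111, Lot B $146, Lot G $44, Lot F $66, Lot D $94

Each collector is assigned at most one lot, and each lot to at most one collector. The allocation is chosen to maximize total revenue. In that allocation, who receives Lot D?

Optimal: Petrov→Lot G ($138), Tanaka→Lot F ($120), Delgado→Lot E ($171), Varga→Lot D ($86), Kapoor→Lot B ($146) — total 138+120+171+86+146 = $661.
Row-greedy (each collector in turn takes its best remaining lot) gives $516, worse by 145.
Swapping Kapoor↔Varga (Kapoor→Lot D $94, Varga→Lot B $135) loses 3.
Varga's own top lot is Lot E ($149), but forcing Varga→Lot E and reassigning the rest optimally gives only $627 — worse by 34.

Varga receives Lot D.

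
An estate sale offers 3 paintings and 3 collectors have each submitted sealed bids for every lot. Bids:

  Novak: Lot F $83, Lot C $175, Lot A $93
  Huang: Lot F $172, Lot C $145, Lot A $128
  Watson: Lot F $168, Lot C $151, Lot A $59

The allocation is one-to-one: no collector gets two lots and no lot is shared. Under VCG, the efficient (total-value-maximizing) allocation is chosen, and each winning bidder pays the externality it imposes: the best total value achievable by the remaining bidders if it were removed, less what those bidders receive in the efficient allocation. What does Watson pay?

Watson pays $44.

Efficient allocation: Novak→Lot C ($175), Huang→Lot A ($128), Watson→Lot F ($168); total welfare W = $471.
Watson receives Lot F at value $168, so the others get W − 168 = $303.
Without Watson: best allocation of the remaining 2 bidders over all 3 lots is Novak→Lot C ($175), Huang→Lot F ($172), total $347.
VCG payment = (others' best without Watson) − (others' welfare with Watson) = 347 − 303 = $44.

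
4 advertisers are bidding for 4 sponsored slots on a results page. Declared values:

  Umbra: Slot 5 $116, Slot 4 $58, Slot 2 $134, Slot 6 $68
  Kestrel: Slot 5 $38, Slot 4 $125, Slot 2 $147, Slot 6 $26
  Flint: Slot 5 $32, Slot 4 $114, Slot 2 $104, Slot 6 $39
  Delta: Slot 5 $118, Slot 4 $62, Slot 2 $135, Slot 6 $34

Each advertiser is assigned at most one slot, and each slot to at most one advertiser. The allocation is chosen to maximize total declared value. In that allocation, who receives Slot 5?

This is the linear assignment problem.
Optimal: Umbra→Slot 6 ($68), Kestrel→Slot 2 ($147), Flint→Slot 4 ($114), Delta→Slot 5 ($118) — total 68+147+114+118 = $447.
Column-greedy (each slot in turn goes to its best remaining advertiser) gives $416, worse by 31.
Next-best assignment: Umbra→Slot 2, Kestrel→Slot 4, Flint→Slot 6, Delta→Slot 5 = $416.
Checked against all permutations: $447 is optimal.
Delta's own top slot is Slot 2 ($135), but forcing Delta→Slot 2 and reassigning the rest optimally gives only $415 — worse by 32.

Delta receives Slot 5.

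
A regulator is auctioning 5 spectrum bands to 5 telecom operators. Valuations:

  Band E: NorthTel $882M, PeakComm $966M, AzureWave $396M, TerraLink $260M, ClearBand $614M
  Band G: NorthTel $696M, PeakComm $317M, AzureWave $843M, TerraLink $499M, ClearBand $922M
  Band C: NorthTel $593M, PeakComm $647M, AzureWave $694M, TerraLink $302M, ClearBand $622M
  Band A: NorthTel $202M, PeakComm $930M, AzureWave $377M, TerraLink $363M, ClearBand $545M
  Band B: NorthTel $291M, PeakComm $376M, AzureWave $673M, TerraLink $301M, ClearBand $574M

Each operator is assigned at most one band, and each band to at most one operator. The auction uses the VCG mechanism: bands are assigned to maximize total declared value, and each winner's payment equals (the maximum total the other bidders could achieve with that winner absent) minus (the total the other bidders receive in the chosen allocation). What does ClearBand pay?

Efficient allocation: NorthTel→Band E ($882M), PeakComm→Band A ($930M), AzureWave→Band C ($694M), TerraLink→Band B ($301M), ClearBand→Band G ($922M); total welfare W = $3729M.
ClearBand receives Band G at value $922M, so the others get W − 922 = $2807M.
Without ClearBand: best allocation of the remaining 4 bidders over all 5 bands is NorthTel→Band E ($882M), PeakComm→Band A ($930M), AzureWave→Band C ($694M), TerraLink→Band G ($499M), total $3005M.
VCG payment = (others' best without ClearBand) − (others' welfare with ClearBand) = 3005 − 2807 = $198M.

ClearBand pays $198M.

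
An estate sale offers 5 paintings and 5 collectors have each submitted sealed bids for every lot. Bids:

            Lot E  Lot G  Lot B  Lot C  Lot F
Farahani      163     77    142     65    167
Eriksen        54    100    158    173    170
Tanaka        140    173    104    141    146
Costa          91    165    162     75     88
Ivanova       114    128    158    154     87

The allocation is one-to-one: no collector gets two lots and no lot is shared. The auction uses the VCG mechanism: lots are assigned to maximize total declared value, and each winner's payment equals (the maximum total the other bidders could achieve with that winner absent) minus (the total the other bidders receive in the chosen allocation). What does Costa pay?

Efficient allocation: Farahani→Lot E ($163), Eriksen→Lot F ($170), Tanaka→Lot G ($173), Costa→Lot B ($162), Ivanova→Lot C ($154); total welfare W = $822.
Costa receives Lot B at value $162, so the others get W − 162 = $660.
Without Costa: best allocation of the remaining 4 bidders over all 5 lots is Farahani→Lot F ($167), Eriksen→Lot C ($173), Tanaka→Lot G ($173), Ivanova→Lot B ($158), total $671.
VCG payment = (others' best without Costa) − (others' welfare with Costa) = 671 − 660 = $11.

Costa pays $11.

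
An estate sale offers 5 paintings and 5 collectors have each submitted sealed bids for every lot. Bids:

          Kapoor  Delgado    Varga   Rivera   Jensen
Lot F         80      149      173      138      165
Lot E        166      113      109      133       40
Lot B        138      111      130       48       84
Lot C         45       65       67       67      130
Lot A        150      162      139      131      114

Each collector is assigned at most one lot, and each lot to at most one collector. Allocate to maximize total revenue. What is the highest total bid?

Max total: $736

Optimal: Kapoor→Lot B ($138), Delgado→Lot A ($162), Varga→Lot F ($173), Rivera→Lot E ($133), Jensen→Lot C ($130) — total 138+162+173+133+130 = $736.
Column-greedy (each lot in turn goes to its best remaining collector) gives $711, worse by 25.
Next-best assignment: Kapoor→Lot E, Delgado→Lot A, Varga→Lot B, Rivera→Lot F, Jensen→Lot C = $726.
Swapping Rivera↔Jensen (Rivera→Lot C $67, Jensen→Lot E $40) loses 156.
Every other assignment is strictly worse.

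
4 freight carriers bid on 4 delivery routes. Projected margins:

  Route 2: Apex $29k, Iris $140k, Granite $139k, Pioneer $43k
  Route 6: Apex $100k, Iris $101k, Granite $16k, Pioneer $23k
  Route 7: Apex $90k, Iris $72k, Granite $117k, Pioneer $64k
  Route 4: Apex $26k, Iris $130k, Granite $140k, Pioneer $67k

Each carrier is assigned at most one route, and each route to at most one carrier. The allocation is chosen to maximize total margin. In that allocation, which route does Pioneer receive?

Pioneer receives Route 7.

This is a one-to-one assignment (maximum-weight bipartite matching).
Optimal: Apex→Route 6 ($100k), Iris→Route 2 ($140k), Granite→Route 4 ($140k), Pioneer→Route 7 ($64k) — total 100+140+140+64 = $444k.
Column-greedy (each route in turn goes to its best remaining carrier) gives $424k, worse by 20.
Pioneer's own top route is Route 4 ($67k), but forcing Pioneer→Route 4 and reassigning the rest optimally gives only $424k — worse by 20.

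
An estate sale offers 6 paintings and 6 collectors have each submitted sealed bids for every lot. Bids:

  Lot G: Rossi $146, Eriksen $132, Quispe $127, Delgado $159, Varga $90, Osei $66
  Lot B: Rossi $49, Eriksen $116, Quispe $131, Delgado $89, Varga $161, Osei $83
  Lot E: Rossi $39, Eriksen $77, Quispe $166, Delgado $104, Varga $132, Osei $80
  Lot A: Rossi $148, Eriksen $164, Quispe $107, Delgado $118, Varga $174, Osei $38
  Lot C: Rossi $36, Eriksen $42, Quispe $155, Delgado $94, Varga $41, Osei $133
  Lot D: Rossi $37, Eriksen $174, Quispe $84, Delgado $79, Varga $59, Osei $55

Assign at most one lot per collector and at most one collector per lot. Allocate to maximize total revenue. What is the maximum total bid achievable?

Maximum total: $941

This is a one-to-one assignment (maximum-weight bipartite matching).
Optimal: Rossi→Lot A ($148), Eriksen→Lot D ($174), Quispe→Lot E ($166), Delgado→Lot G ($159), Varga→Lot B ($161), Osei→Lot C ($133) — total 148+174+166+159+161+133 = $941.
Next-best assignment: Rossi→Lot G, Eriksen→Lot D, Quispe→Lot E, Delgado→Lot A, Varga→Lot B, Osei→Lot C = $898.
No other one-to-one assignment exceeds $941.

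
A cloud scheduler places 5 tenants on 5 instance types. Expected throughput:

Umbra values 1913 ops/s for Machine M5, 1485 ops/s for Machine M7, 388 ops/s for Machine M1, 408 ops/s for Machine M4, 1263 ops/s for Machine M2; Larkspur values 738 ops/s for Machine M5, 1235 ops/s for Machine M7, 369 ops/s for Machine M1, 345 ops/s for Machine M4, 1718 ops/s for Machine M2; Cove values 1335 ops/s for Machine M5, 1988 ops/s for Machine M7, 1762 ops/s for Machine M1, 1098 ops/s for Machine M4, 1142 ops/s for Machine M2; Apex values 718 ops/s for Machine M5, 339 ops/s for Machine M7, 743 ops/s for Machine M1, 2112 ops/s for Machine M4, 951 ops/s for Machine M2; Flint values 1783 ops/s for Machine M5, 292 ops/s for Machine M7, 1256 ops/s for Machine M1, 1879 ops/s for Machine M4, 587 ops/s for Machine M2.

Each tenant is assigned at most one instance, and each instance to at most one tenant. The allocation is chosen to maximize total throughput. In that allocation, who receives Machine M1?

Optimal: Umbra→Machine M5 (1913 ops/s), Larkspur→Machine M2 (1718 ops/s), Cove→Machine M7 (1988 ops/s), Apex→Machine M4 (2112 ops/s), Flint→Machine M1 (1256 ops/s) — total 1913+1718+1988+2112+1256 = 8987 ops/s.
Next-best assignment: Umbra→Machine M7, Larkspur→Machine M2, Cove→Machine M1, Apex→Machine M4, Flint→Machine M5 = 8860 ops/s.
Checked against all permutations: 8987 ops/s is optimal.
Flint's own top instance is Machine M4 (1879 ops/s), but forcing Flint→Machine M4 and reassigning the rest optimally gives only 8241 ops/s — worse by 746.

Flint receives Machine M1.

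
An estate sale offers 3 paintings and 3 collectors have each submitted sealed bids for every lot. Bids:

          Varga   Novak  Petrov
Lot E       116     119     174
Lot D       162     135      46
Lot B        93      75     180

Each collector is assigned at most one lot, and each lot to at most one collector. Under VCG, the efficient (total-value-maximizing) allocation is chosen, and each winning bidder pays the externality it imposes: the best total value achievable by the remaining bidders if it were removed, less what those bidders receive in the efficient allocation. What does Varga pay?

Varga pays $16.

Efficient allocation: Varga→Lot D ($162), Novak→Lot E ($119), Petrov→Lot B ($180); total welfare W = $461.
Varga receives Lot D at value $162, so the others get W − 162 = $299.
Without Varga: best allocation of the remaining 2 bidders over all 3 lots is Novak→Lot D ($135), Petrov→Lot B ($180), total $315.
VCG payment = (others' best without Varga) − (others' welfare with Varga) = 315 − 299 = $16.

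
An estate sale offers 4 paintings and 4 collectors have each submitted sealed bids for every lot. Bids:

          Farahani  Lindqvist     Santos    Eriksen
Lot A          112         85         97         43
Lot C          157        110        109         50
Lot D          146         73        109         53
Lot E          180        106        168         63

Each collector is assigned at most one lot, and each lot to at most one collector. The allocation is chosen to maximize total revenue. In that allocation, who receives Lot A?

Eriksen receives Lot A.

Optimal: Farahani→Lot D ($146), Lindqvist→Lot C ($110), Santos→Lot E ($168), Eriksen→Lot A ($43) — total 146+110+168+43 = $467.
Max-entry greedy (repeatedly take the single best remaining cell) gives $442, worse by 25.
Swapping Santos↔Eriksen (Santos→Lot A $97, Eriksen→Lot E $63) loses 51.
Checked against all permutations: $467 is optimal.
Eriksen's own top lot is Lot E ($63), but forcing Eriksen→Lot E and reassigning the rest optimally gives only $416 — worse by 51.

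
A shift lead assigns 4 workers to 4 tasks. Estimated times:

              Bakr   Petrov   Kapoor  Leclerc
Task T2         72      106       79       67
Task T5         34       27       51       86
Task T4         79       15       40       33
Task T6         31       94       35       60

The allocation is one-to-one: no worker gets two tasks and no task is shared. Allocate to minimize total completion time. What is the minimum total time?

Optimal: Bakr→Task T5 (34 min), Petrov→Task T4 (15 min), Kapoor→Task T6 (35 min), Leclerc→Task T2 (67 min) — total 34+15+35+67 = 151 min.
Swapping Bakr↔Kapoor (Bakr→Task T6 31 min, Kapoor→Task T5 51 min) adds 13.
Every other assignment is strictly worse.

Min total: 151 min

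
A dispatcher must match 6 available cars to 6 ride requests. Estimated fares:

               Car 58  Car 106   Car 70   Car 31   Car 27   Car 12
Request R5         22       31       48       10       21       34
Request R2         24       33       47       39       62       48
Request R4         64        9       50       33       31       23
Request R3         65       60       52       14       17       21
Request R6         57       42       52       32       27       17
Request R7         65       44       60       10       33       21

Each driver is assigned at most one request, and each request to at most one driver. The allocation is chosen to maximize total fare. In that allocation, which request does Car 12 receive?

Treat this as an assignment problem: match each driver to one request.
Optimal: Car 58→Request R4 ($64), Car 106→Request R3 ($60), Car 70→Request R7 ($60), Car 31→Request R6 ($32), Car 27→Request R2 ($62), Car 12→Request R5 ($34) — total 64+60+60+32+62+34 = $312.
Max-entry greedy (repeatedly take the single best remaining cell) gives $296, worse by 16.
Checked against all permutations: $312 is optimal.
Car 12's own top request is Request R2 ($48), but forcing Car 12→Request R2 and reassigning the rest optimally gives only $285 — worse by 27.

Car 12 receives Request R5.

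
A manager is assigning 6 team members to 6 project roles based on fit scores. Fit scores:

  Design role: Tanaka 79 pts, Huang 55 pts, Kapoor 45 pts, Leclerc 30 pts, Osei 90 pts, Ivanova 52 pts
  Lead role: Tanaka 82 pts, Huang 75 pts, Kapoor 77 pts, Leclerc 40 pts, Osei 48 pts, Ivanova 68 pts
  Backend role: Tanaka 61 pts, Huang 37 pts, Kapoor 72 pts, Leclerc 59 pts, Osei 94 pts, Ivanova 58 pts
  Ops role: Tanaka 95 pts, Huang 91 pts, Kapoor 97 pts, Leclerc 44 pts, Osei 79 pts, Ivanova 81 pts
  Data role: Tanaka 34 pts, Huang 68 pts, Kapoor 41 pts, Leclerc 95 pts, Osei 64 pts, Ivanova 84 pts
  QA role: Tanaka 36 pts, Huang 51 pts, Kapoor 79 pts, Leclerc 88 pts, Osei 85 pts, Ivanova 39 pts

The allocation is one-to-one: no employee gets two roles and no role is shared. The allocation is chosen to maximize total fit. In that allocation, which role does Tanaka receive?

Optimal: Tanaka→Design role (79 pts), Huang→Lead role (75 pts), Kapoor→Ops role (97 pts), Leclerc→QA role (88 pts), Osei→Backend role (94 pts), Ivanova→Data role (84 pts) — total 79+75+97+88+94+84 = 517 pts.
Next-best assignment: Tanaka→Design role, Huang→Ops role, Kapoor→Lead role, Leclerc→QA role, Osei→Backend role, Ivanova→Data role = 513 pts.
Checked against all permutations: 517 pts is optimal.
Tanaka's own top role is Ops role (95 pts), but forcing Tanaka→Ops role and reassigning the rest optimally gives only 504 pts — worse by 13.

Tanaka receives Design role.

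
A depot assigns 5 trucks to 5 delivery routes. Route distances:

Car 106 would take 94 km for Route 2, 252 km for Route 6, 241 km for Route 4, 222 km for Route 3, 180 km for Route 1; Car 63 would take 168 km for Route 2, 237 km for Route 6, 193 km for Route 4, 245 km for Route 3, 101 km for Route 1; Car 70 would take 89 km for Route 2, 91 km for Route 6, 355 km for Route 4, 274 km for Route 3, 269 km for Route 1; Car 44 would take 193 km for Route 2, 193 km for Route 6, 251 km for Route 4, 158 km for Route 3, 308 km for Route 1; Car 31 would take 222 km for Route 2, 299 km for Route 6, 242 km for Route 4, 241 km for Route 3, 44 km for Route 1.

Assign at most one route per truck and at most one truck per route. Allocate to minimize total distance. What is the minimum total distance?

This is the linear assignment problem.
Optimal: Car 106→Route 2 (94 km), Car 63→Route 4 (193 km), Car 70→Route 6 (91 km), Car 44→Route 3 (158 km), Car 31→Route 1 (44 km) — total 94+193+91+158+44 = 580 km.
Min-entry greedy (repeatedly take the single cheapest remaining cell) gives 736 km, worse by 156.
Next-best assignment: Car 106→Route 2, Car 63→Route 1, Car 70→Route 6, Car 44→Route 3, Car 31→Route 4 = 686 km.
Swapping Car 31↔Car 44 (Car 31→Route 3 241 km, Car 44→Route 1 308 km) adds 347.
Every other assignment is strictly worse.

Minimum total: 580 km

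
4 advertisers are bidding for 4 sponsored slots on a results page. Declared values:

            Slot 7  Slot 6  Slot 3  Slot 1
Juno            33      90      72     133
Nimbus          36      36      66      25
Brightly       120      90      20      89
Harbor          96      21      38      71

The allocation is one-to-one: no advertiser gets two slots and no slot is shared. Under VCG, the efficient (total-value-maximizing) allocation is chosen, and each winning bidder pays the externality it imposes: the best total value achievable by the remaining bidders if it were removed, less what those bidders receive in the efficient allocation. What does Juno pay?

Efficient allocation: Juno→Slot 1 ($133), Nimbus→Slot 3 ($66), Brightly→Slot 6 ($90), Harbor→Slot 7 ($96); total welfare W = $385.
Juno receives Slot 1 at value $133, so the others get W − 133 = $252.
Without Juno: best allocation of the remaining 3 bidders over all 4 slots is Nimbus→Slot 3 ($66), Brightly→Slot 7 ($120), Harbor→Slot 1 ($71), total $257.
VCG payment = (others' best without Juno) − (others' welfare with Juno) = 257 − 252 = $5.

Juno pays $5.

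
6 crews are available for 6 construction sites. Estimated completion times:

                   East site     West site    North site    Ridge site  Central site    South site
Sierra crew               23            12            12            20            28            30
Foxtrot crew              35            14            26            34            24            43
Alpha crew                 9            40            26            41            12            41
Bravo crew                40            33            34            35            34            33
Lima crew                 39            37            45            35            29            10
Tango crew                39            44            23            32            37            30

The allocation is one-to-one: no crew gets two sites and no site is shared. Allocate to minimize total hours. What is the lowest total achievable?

This is the linear assignment problem.
Optimal: Sierra crew→Ridge site (20 hours), Foxtrot crew→West site (14 hours), Alpha crew→East site (9 hours), Bravo crew→Central site (34 hours), Lima crew→South site (10 hours), Tango crew→North site (23 hours) — total 20+14+9+34+10+23 = 110 hours.
Min-entry greedy (repeatedly take the single cheapest remaining cell) gives 113 hours, worse by 3.

Min total: 110 hours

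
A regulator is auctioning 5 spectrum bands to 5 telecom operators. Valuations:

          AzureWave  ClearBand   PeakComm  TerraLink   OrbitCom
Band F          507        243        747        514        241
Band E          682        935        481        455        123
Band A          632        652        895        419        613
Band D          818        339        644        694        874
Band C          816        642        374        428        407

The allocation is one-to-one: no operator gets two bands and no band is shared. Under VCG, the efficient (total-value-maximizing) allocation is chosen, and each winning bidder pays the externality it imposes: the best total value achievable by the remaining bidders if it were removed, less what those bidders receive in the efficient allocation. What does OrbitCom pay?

Efficient allocation: AzureWave→Band C ($816M), ClearBand→Band E ($935M), PeakComm→Band A ($895M), TerraLink→Band F ($514M), OrbitCom→Band D ($874M); total welfare W = $4034M.
OrbitCom receives Band D at value $874M, so the others get W − 874 = $3160M.
Without OrbitCom: best allocation of the remaining 4 bidders over all 5 bands is AzureWave→Band C ($816M), ClearBand→Band E ($935M), PeakComm→Band A ($895M), TerraLink→Band D ($694M), total $3340M.
VCG payment = (others' best without OrbitCom) − (others' welfare with OrbitCom) = 3340 − 3160 = $180M.

OrbitCom pays $180M.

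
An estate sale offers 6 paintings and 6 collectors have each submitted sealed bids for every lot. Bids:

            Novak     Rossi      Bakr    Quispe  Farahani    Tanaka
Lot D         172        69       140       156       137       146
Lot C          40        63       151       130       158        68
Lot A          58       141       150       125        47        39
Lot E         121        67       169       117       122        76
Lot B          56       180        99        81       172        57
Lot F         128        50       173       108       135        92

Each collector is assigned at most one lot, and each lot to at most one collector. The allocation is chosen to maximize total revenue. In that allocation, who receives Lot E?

Bakr receives Lot E.

Optimal: Novak→Lot F ($128), Rossi→Lot B ($180), Bakr→Lot E ($169), Quispe→Lot A ($125), Farahani→Lot C ($158), Tanaka→Lot D ($146) — total 128+180+169+125+158+146 = $906.
Column-greedy (each lot in turn goes to its best remaining collector) gives $869, worse by 37.
Swapping Bakr↔Rossi (Bakr→Lot B $99, Rossi→Lot E $67) loses 183.
No other one-to-one assignment exceeds $906.
Bakr's own top lot is Lot F ($173), but forcing Bakr→Lot F and reassigning the rest optimally gives only $903 — worse by 3.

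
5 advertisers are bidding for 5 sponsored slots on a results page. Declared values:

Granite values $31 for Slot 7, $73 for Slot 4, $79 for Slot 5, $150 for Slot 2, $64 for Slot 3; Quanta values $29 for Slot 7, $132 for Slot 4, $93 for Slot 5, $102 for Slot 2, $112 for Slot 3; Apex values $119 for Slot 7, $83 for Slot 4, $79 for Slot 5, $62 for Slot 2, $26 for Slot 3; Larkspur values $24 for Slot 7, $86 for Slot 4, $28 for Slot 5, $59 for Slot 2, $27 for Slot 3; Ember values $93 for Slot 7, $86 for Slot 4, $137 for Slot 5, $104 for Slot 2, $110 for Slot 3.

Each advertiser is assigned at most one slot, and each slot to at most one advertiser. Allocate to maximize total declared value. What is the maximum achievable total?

Optimal: Granite→Slot 2 ($150), Quanta→Slot 3 ($112), Apex→Slot 7 ($119), Larkspur→Slot 4 ($86), Ember→Slot 5 ($137) — total 150+112+119+86+137 = $604.
Row-greedy (each advertiser in turn takes its best remaining slot) gives $539, worse by 65.
Next-best assignment: Granite→Slot 2, Quanta→Slot 4, Apex→Slot 7, Larkspur→Slot 3, Ember→Slot 5 = $565.
Every other assignment is strictly worse.

Max total: $604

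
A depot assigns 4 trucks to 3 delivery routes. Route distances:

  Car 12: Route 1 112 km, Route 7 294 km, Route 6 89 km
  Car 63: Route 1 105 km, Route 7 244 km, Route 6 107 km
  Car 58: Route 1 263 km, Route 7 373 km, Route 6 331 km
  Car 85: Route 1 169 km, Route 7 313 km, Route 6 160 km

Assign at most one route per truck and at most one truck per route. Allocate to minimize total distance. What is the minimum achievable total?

Min total: 502 km

Optimal: Car 85→Route 1 (169 km), Car 63→Route 7 (244 km), Car 12→Route 6 (89 km) — total 169+244+89 = 502 km.
Min-entry greedy (repeatedly take the single cheapest remaining cell) gives 507 km, worse by 5.
Next-best assignment: Car 63→Route 1, Car 85→Route 7, Car 12→Route 6 = 507 km.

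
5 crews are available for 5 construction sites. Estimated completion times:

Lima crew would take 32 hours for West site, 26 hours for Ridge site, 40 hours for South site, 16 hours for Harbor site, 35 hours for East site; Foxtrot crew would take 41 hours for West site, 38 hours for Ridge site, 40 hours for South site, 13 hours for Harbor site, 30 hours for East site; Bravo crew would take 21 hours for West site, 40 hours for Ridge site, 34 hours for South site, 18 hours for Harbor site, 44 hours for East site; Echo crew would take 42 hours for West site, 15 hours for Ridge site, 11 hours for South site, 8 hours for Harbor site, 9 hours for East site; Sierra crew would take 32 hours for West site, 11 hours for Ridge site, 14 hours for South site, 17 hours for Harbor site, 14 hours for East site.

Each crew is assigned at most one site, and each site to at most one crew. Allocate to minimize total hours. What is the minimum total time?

Min total: 83 hours

This is a one-to-one assignment (minimum-cost bipartite matching).
Optimal: Lima crew→Ridge site (26 hours), Foxtrot crew→Harbor site (13 hours), Bravo crew→West site (21 hours), Echo crew→East site (9 hours), Sierra crew→South site (14 hours) — total 26+13+21+9+14 = 83 hours.
Column-greedy (each site in turn goes to its cheapest remaining crew) gives 91 hours, worse by 8.
Next-best assignment: Lima crew→Ridge site, Foxtrot crew→Harbor site, Bravo crew→West site, Echo crew→South site, Sierra crew→East site = 85 hours.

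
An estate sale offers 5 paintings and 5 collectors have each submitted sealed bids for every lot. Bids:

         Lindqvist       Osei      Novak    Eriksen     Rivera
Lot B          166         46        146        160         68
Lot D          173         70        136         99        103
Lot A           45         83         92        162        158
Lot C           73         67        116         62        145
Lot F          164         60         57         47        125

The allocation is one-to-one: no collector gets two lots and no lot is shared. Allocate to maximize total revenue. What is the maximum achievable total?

Maximum total: $688

This is the linear assignment problem.
Optimal: Lindqvist→Lot F ($164), Osei→Lot A ($83), Novak→Lot D ($136), Eriksen→Lot B ($160), Rivera→Lot C ($145) — total 164+83+136+160+145 = $688.
Max-entry greedy (repeatedly take the single best remaining cell) gives $686, worse by 2.
Swapping Novak↔Eriksen (Novak→Lot B $146, Eriksen→Lot D $99) loses 51.
Every other assignment is strictly worse.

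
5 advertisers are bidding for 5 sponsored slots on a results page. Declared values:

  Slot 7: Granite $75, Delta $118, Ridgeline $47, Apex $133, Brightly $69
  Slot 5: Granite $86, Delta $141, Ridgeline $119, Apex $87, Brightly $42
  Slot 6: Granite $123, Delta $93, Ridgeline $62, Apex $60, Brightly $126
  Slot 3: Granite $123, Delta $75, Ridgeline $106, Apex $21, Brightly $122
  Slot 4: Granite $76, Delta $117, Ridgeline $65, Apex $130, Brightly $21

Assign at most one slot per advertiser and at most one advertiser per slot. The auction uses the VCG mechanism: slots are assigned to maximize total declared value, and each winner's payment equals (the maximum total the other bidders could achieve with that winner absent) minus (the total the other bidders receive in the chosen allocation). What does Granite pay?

Efficient allocation: Granite→Slot 3 ($123), Delta→Slot 4 ($117), Ridgeline→Slot 5 ($119), Apex→Slot 7 ($133), Brightly→Slot 6 ($126); total welfare W = $618.
Granite receives Slot 3 at value $123, so the others get W − 123 = $495.
Without Granite: best allocation of the remaining 4 bidders over all 5 slots is Delta→Slot 5 ($141), Ridgeline→Slot 3 ($106), Apex→Slot 7 ($133), Brightly→Slot 6 ($126), total $506.
VCG payment = (others' best without Granite) − (others' welfare with Granite) = 506 − 495 = $11.

Granite pays $11.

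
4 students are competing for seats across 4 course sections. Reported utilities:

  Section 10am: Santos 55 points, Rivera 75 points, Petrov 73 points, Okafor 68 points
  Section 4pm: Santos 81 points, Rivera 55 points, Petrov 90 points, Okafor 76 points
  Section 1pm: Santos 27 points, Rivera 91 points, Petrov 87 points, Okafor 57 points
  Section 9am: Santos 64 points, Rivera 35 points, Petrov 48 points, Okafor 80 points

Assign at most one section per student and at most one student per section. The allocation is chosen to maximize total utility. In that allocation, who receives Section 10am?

This is the linear assignment problem.
Optimal: Santos→Section 4pm (81 points), Rivera→Section 1pm (91 points), Petrov→Section 10am (73 points), Okafor→Section 9am (80 points) — total 81+91+73+80 = 325 points.
Max-entry greedy (repeatedly take the single best remaining cell) gives 316 points, worse by 9.
Petrov's own top section is Section 4pm (90 points), but forcing Petrov→Section 4pm and reassigning the rest optimally gives only 316 points — worse by 9.

Petrov receives Section 10am.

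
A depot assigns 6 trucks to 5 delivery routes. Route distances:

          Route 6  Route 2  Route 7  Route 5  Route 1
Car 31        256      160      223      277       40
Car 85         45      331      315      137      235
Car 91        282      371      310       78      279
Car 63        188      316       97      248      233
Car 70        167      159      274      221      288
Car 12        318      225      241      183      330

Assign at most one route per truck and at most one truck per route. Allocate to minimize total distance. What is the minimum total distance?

Min total: 419 km

Treat this as an assignment problem: match each truck to one route.
Optimal: Car 85→Route 6 (45 km), Car 70→Route 2 (159 km), Car 63→Route 7 (97 km), Car 91→Route 5 (78 km), Car 31→Route 1 (40 km) — total 45+159+97+78+40 = 419 km.
Checked against all permutations: 419 km is optimal.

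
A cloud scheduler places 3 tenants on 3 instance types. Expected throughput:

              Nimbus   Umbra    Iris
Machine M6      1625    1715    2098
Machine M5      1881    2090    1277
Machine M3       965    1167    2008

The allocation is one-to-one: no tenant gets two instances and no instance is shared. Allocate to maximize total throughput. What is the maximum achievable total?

This is a one-to-one assignment (maximum-weight bipartite matching).
Optimal: Nimbus→Machine M6 (1625 ops/s), Umbra→Machine M5 (2090 ops/s), Iris→Machine M3 (2008 ops/s) — total 1625+2090+2008 = 5723 ops/s.
Column-greedy (each instance in turn goes to its best remaining tenant) gives 5153 ops/s, worse by 570.
Next-best assignment: Nimbus→Machine M5, Umbra→Machine M6, Iris→Machine M3 = 5604 ops/s.
Checked against all permutations: 5723 ops/s is optimal.

Max total: 5723 ops/s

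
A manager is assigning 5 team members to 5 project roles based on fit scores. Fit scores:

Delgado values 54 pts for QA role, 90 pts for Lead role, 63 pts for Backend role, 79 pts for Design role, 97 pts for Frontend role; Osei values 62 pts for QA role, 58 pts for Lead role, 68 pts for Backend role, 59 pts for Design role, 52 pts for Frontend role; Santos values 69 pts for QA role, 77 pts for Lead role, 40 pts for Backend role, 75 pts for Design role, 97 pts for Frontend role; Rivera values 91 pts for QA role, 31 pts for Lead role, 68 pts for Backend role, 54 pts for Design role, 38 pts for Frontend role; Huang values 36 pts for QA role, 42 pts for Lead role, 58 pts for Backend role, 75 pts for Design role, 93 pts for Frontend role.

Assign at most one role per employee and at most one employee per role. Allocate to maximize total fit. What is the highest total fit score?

Maximum total: 421 pts

This is a one-to-one assignment (maximum-weight bipartite matching).
Optimal: Delgado→Lead role (90 pts), Osei→Backend role (68 pts), Santos→Frontend role (97 pts), Rivera→QA role (91 pts), Huang→Design role (75 pts) — total 90+68+97+91+75 = 421 pts.
Column-greedy (each role in turn goes to its best remaining employee) gives 417 pts, worse by 4.
No other one-to-one assignment exceeds 421 pts.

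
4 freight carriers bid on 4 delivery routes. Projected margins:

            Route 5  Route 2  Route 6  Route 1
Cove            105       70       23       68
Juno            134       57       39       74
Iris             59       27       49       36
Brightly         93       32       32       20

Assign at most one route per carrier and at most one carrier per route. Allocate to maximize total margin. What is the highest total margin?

Optimal: Cove→Route 2 ($70k), Juno→Route 1 ($74k), Iris→Route 6 ($49k), Brightly→Route 5 ($93k) — total 70+74+49+93 = $286k.
Column-greedy (each route in turn goes to its best remaining carrier) gives $273k, worse by 13.
Next-best assignment: Cove→Route 1, Juno→Route 5, Iris→Route 6, Brightly→Route 2 = $283k.

Max total: $286k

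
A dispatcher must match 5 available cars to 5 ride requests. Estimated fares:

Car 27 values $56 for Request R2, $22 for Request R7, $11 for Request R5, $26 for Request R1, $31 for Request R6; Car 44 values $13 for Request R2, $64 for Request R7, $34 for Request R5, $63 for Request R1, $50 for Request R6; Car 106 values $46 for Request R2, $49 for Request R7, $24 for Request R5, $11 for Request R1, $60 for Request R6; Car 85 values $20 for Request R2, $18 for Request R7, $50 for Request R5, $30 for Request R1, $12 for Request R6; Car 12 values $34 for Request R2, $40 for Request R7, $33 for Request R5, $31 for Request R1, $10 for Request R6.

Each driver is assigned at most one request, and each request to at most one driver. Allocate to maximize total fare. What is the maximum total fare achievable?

This is the linear assignment problem.
Optimal: Car 27→Request R2 ($56), Car 44→Request R1 ($63), Car 106→Request R6 ($60), Car 85→Request R5 ($50), Car 12→Request R7 ($40) — total 56+63+60+50+40 = $269.
Max-entry greedy (repeatedly take the single best remaining cell) gives $261, worse by 8.

Maximum total: $269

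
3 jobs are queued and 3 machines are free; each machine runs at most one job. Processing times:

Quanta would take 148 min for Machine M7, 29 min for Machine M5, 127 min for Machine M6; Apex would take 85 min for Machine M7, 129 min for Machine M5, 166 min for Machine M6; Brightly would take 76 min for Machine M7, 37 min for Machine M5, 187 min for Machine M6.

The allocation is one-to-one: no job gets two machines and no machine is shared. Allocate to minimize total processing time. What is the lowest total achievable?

Optimal: Quanta→Machine M6 (127 min), Apex→Machine M7 (85 min), Brightly→Machine M5 (37 min) — total 127+85+37 = 249 min.
Min-entry greedy (repeatedly take the single cheapest remaining cell) gives 271 min, worse by 22.
Next-best assignment: Quanta→Machine M5, Apex→Machine M6, Brightly→Machine M7 = 271 min.

Minimum total: 249 min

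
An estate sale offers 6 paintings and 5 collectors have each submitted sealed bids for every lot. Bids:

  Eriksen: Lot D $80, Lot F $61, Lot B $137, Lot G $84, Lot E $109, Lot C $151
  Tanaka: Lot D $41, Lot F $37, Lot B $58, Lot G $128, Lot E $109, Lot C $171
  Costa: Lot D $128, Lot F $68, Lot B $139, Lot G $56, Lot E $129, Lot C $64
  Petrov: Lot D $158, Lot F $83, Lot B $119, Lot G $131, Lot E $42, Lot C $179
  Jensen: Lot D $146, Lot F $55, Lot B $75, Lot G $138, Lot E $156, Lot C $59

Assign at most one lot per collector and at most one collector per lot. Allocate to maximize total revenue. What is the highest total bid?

Optimal: Eriksen→Lot B ($137), Tanaka→Lot C ($171), Costa→Lot E ($129), Petrov→Lot D ($158), Jensen→Lot G ($138) — total 137+171+129+158+138 = $733.
Column-greedy (each lot in turn goes to its best remaining collector) gives $610, worse by 123.
Next-best assignment: Eriksen→Lot C, Tanaka→Lot G, Costa→Lot B, Petrov→Lot D, Jensen→Lot E = $732.
Swapping Jensen↔Tanaka (Jensen→Lot C $59, Tanaka→Lot G $128) loses 122.
Checked against all permutations: $733 is optimal.

Max total: $733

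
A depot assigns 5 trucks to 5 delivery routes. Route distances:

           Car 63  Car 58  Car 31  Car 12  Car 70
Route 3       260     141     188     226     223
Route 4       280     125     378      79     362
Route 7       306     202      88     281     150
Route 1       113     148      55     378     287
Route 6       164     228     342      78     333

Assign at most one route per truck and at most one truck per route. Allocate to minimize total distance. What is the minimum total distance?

This is a one-to-one assignment (minimum-cost bipartite matching).
Optimal: Car 63→Route 6 (164 km), Car 58→Route 3 (141 km), Car 31→Route 1 (55 km), Car 12→Route 4 (79 km), Car 70→Route 7 (150 km) — total 164+141+55+79+150 = 589 km.
Column-greedy (each route in turn goes to its cheapest remaining truck) gives 754 km, worse by 165.
Checked against all permutations: 589 km is optimal.

Min total: 589 km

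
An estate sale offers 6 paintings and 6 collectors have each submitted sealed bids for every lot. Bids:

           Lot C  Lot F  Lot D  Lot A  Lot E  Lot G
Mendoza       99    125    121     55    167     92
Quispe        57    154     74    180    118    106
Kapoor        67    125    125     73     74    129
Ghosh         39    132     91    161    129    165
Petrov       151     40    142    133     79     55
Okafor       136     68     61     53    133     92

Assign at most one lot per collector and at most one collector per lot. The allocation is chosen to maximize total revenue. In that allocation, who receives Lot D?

Petrov receives Lot D.

This is the linear assignment problem.
Optimal: Mendoza→Lot E ($167), Quispe→Lot A ($180), Kapoor→Lot F ($125), Ghosh→Lot G ($165), Petrov→Lot D ($142), Okafor→Lot C ($136) — total 167+180+125+165+142+136 = $915.
Row-greedy (each collector in turn takes its best remaining lot) gives $820, worse by 95.
Next-best assignment: Mendoza→Lot E, Quispe→Lot F, Kapoor→Lot G, Ghosh→Lot A, Petrov→Lot D, Okafor→Lot C = $889.
No other one-to-one assignment exceeds $915.
Petrov's own top lot is Lot C ($151), but forcing Petrov→Lot C and reassigning the rest optimally gives only $879 — worse by 36.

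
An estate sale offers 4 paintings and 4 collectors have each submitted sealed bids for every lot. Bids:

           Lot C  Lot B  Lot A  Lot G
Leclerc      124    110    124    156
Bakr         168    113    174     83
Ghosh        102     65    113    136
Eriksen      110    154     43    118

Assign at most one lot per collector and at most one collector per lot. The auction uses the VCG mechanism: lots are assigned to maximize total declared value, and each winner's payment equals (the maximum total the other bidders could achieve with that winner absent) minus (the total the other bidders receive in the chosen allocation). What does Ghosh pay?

Ghosh pays $6.

Efficient allocation: Leclerc→Lot G ($156), Bakr→Lot C ($168), Ghosh→Lot A ($113), Eriksen→Lot B ($154); total welfare W = $591.
Ghosh receives Lot A at value $113, so the others get W − 113 = $478.
Without Ghosh: best allocation of the remaining 3 bidders over all 4 lots is Leclerc→Lot G ($156), Bakr→Lot A ($174), Eriksen→Lot B ($154), total $484.
VCG payment = (others' best without Ghosh) − (others' welfare with Ghosh) = 484 − 478 = $6.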